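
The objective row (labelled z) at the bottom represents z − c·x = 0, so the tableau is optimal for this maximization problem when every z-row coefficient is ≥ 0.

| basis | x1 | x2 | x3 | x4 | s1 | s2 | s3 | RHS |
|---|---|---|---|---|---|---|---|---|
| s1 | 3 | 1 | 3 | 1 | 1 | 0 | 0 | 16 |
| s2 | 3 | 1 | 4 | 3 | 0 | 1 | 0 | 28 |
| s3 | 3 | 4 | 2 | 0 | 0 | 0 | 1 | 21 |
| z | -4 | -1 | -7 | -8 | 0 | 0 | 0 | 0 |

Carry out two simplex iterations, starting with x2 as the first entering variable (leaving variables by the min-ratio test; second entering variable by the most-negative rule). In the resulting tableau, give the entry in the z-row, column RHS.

Ratio test on column x2 — row 1: 16/1 = 16; row 2: 28/1 = 28; row 3: 21/4 = 21/4. Minimum is 21/4 at row 3 (s3 leaves); pivot element 4.
Divide row 3 by 4; eliminate column x2 from the other rows.
Second iteration: most negative z-row entry is -8 in column x4, so x4 enters.
Ratio test on column x4 — row 1: (43/4)/1 = 43/4; row 2: (91/4)/3 = 91/12; row 3: entry 0 ≤ 0. Minimum is 91/12 at row 2 (s2 leaves); pivot element 3.
Divide row 2 by 3; eliminate column x4 from the other rows.
After both pivots, the entry at the z-row, column RHS is 791/12.

791/12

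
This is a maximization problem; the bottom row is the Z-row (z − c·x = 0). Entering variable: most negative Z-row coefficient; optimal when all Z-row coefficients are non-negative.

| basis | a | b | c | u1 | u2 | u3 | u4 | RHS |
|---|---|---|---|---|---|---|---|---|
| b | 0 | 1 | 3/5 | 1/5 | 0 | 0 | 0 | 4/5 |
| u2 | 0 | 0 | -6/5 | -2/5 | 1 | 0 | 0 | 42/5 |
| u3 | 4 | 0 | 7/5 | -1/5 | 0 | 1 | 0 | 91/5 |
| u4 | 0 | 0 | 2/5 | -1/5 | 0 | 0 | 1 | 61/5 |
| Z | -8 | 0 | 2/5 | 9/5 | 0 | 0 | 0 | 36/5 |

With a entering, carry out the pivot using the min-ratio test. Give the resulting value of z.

Ratio test on column a — row 1: entry 0 ≤ 0; row 2: entry 0 ≤ 0; row 3: (91/5)/4 = 91/20; row 4: entry 0 ≤ 0. Minimum is 91/20 at row 3 (u3 leaves); pivot element 4.
Pivot on row 3; the Z-row RHS becomes 36/5 − (-8)·(91/20) = 218/5.

218/5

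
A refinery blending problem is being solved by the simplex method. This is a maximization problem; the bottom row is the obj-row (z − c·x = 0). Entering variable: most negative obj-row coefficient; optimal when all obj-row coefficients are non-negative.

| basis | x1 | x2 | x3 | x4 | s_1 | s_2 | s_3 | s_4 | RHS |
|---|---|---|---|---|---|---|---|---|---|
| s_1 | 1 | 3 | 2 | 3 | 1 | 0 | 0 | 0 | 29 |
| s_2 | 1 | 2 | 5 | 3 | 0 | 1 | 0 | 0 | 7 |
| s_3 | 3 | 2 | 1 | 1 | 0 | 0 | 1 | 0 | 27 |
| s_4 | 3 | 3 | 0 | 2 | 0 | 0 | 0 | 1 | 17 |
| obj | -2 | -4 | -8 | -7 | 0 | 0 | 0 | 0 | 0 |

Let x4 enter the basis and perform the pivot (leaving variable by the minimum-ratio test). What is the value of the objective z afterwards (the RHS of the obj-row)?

49/3

Ratio test on column x4 — row 1: 29/3 = 29/3; row 2: 7/3 = 7/3; row 3: 27/1 = 27; row 4: 17/2 = 17/2. Minimum is 7/3 at row 2 (s_2 leaves); pivot element 3.
Pivot on row 2; the obj-row RHS becomes 0 − (-7)·(7/3) = 49/3.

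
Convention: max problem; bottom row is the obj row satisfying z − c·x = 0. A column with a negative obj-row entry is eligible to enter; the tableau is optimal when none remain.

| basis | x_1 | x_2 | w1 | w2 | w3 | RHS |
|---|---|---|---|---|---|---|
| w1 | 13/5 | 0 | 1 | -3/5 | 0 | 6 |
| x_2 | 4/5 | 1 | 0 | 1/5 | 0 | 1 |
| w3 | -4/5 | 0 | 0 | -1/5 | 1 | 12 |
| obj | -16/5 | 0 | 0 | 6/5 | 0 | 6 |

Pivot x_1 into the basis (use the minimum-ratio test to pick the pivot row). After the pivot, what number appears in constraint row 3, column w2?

Ratio test on column x_1 — row 1: 6/(13/5) = 30/13; row 2: 1/(4/5) = 5/4; row 3: entry -4/5 ≤ 0. Minimum is 5/4 at row 2 (x_2 leaves); pivot element 4/5.
Divide row 2 by 4/5; eliminate column x_1 from the other rows.
Row 3 update in column w2: -1/5 − (-4/5)·(1/4) = 0.

0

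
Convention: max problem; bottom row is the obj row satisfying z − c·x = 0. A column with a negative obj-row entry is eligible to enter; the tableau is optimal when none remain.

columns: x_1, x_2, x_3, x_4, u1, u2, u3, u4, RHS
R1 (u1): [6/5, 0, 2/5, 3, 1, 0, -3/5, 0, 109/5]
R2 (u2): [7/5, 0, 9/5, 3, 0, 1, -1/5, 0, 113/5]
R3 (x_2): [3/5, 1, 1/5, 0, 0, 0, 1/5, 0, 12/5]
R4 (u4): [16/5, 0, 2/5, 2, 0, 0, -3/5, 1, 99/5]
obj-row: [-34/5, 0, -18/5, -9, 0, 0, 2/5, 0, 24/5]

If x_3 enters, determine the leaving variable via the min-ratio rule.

Column x_3 entries and ratios — u1: (109/5)/(2/5) = 109/2; u2: (113/5)/(9/5) = 113/9; x_2: (12/5)/(1/5) = 12; u4: (99/5)/(2/5) = 99/2.
Smallest ratio is 12 in the row of x_2, so x_2 leaves.

x_2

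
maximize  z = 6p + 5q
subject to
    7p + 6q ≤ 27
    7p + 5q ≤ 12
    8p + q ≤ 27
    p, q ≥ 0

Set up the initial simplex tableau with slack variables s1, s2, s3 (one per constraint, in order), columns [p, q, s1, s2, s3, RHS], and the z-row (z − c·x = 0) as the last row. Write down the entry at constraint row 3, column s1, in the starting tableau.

0

Slack s1 belongs to constraint 1; its column is the unit vector e_1, so the entry in row 3 is 0.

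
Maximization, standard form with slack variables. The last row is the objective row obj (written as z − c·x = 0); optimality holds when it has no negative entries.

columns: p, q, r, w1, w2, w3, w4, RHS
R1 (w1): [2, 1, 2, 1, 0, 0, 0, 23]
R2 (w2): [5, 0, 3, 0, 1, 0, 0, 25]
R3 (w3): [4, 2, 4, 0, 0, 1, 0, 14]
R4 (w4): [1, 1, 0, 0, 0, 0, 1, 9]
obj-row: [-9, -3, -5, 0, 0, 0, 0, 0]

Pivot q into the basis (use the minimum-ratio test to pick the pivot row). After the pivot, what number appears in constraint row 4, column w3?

-1/2

Ratio test on column q — row 1: 23/1 = 23; row 2: entry 0 ≤ 0; row 3: 14/2 = 7; row 4: 9/1 = 9. Minimum is 7 at row 3 (w3 leaves); pivot element 2.
Divide row 3 by 2; eliminate column q from the other rows.
Row 4 update in column w3: 0 − 1·(1/2) = -1/2.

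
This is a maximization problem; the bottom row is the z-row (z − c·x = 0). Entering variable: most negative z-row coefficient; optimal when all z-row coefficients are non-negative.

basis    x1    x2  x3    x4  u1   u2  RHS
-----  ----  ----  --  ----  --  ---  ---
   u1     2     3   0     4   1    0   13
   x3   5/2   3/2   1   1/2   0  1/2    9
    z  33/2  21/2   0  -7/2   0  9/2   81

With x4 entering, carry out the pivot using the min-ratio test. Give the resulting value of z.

Ratio test on column x4 — row 1: 13/4 = 13/4; row 2: 9/(1/2) = 18. Minimum is 13/4 at row 1 (u1 leaves); pivot element 4.
Pivot on row 1; the z-row RHS becomes 81 − (-7/2)·(13/4) = 739/8.

739/8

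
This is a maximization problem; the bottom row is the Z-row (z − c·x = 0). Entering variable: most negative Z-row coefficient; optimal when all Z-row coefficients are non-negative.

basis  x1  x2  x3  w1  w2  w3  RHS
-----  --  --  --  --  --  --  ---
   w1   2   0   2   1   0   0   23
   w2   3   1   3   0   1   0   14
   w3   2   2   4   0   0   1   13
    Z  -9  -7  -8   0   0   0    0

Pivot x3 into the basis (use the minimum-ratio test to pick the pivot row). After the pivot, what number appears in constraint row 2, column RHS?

17/4

Ratio test on column x3 — row 1: 23/2 = 23/2; row 2: 14/3 = 14/3; row 3: 13/4 = 13/4. Minimum is 13/4 at row 3 (w3 leaves); pivot element 4.
Divide row 3 by 4; eliminate column x3 from the other rows.
Row 2 update in column RHS: 14 − 3·(13/4) = 17/4.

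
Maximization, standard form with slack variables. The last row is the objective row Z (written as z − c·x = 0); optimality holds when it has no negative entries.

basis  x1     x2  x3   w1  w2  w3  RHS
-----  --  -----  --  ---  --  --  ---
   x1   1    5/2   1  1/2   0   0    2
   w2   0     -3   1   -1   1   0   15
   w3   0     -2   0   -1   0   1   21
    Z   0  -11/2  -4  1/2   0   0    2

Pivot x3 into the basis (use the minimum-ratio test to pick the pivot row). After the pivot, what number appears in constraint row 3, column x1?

0

Ratio test on column x3 — row 1: 2/1 = 2; row 2: 15/1 = 15; row 3: entry 0 ≤ 0. Minimum is 2 at row 1 (x1 leaves); pivot element 1.
Divide row 1 by 1; eliminate column x3 from the other rows.
Row 3 update in column x1: 0 − 0·1 = 0.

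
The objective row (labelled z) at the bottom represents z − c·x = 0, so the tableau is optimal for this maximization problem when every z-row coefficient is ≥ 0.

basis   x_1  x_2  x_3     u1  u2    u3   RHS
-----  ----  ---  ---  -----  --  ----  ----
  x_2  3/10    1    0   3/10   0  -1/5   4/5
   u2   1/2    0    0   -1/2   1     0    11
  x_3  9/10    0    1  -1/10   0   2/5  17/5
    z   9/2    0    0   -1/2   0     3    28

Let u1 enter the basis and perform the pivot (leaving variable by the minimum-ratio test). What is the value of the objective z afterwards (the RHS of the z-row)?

88/3

Ratio test on column u1 — row 1: (4/5)/(3/10) = 8/3; row 2: entry -1/2 ≤ 0; row 3: entry -1/10 ≤ 0. Minimum is 8/3 at row 1 (x_2 leaves); pivot element 3/10.
Pivot on row 1; the z-row RHS becomes 28 − (-1/2)·(8/3) = 88/3.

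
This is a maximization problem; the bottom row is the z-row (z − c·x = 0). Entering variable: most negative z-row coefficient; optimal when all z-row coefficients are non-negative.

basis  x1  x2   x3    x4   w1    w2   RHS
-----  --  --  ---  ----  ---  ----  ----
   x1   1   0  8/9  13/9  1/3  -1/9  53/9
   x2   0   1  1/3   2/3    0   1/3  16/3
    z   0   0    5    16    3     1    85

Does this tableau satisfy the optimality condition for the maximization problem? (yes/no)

Every z-row coefficient is ≥ 0, so the tableau is optimal.

yes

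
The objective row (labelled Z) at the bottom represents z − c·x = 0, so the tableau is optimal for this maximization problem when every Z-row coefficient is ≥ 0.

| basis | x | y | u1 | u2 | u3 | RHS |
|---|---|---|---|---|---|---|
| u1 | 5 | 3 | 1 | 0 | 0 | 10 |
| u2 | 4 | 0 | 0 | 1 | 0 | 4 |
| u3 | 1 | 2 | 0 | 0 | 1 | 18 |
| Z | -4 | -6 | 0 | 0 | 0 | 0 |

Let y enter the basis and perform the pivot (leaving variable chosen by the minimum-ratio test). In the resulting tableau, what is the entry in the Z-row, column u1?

Ratio test on column y — row 1: 10/3 = 10/3; row 2: entry 0 ≤ 0; row 3: 18/2 = 9. Minimum is 10/3 at row 1 (u1 leaves); pivot element 3.
Divide row 1 by 3; eliminate column y from the other rows.
Z-row update in column u1: 0 − (-6)·(1/3) = 2.

2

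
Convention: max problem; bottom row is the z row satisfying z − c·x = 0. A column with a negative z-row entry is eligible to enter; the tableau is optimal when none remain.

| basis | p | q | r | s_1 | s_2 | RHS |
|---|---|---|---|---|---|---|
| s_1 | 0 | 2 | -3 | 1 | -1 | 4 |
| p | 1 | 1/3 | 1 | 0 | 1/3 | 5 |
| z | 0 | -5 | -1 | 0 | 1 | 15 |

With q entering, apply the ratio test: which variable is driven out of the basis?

Column q entries and ratios — s_1: 4/2 = 2; p: 5/(1/3) = 15.
Smallest ratio is 2 in the row of s_1, so s_1 leaves.

s_1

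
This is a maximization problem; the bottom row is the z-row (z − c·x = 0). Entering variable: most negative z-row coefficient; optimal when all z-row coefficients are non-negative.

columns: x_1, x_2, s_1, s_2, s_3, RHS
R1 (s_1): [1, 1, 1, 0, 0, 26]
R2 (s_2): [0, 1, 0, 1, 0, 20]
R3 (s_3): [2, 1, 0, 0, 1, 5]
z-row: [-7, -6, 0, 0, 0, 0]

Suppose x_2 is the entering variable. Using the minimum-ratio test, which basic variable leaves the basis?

Column x_2 entries and ratios — s_1: 26/1 = 26; s_2: 20/1 = 20; s_3: 5/1 = 5.
Smallest ratio is 5 in the row of s_3, so s_3 leaves.

s_3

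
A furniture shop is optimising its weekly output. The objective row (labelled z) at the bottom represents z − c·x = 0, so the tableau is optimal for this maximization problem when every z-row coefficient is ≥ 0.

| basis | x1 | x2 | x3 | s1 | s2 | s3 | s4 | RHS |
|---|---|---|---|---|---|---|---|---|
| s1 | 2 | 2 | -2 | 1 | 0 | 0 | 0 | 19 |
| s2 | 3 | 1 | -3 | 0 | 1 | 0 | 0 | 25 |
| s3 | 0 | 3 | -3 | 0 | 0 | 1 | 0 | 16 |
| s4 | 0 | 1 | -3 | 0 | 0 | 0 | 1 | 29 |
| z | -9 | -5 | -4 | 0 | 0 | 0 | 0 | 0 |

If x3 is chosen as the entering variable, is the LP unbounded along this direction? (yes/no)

Every constraint-row entry in column x3 is ≤ 0, so increasing x3 is unbounded.

yes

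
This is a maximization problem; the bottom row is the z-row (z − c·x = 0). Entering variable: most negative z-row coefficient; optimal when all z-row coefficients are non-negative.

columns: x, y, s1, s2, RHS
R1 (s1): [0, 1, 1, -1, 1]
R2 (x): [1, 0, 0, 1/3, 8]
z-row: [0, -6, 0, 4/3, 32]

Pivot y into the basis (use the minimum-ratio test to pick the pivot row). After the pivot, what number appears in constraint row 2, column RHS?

8

Ratio test on column y — row 1: 1/1 = 1; row 2: entry 0 ≤ 0. Minimum is 1 at row 1 (s1 leaves); pivot element 1.
Divide row 1 by 1; eliminate column y from the other rows.
Row 2 update in column RHS: 8 − 0·1 = 8.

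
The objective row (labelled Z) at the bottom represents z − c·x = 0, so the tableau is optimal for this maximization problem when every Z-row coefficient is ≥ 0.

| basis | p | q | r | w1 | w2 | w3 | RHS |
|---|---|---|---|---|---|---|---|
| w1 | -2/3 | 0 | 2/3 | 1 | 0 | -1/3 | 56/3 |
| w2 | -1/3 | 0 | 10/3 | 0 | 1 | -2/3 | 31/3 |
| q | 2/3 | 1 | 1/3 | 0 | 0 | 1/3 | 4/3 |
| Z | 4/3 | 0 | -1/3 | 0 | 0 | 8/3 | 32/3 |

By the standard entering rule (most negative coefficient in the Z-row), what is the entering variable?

Negative Z-row entries: r: -1/3.
The most negative is -1/3 in column r, so r enters.

r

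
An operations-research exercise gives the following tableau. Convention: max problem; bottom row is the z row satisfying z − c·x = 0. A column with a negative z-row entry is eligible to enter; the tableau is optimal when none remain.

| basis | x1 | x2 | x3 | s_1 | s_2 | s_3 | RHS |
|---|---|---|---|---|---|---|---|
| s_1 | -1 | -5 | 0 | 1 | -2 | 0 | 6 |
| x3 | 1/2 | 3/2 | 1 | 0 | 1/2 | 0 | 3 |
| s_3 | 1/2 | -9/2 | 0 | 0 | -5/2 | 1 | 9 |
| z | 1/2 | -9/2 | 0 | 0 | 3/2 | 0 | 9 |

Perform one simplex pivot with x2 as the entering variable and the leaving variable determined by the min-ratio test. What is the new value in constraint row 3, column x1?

2

Ratio test on column x2 — row 1: entry -5 ≤ 0; row 2: 3/(3/2) = 2; row 3: entry -9/2 ≤ 0. Minimum is 2 at row 2 (x3 leaves); pivot element 3/2.
Divide row 2 by 3/2; eliminate column x2 from the other rows.
Row 3 update in column x1: 1/2 − (-9/2)·(1/3) = 2.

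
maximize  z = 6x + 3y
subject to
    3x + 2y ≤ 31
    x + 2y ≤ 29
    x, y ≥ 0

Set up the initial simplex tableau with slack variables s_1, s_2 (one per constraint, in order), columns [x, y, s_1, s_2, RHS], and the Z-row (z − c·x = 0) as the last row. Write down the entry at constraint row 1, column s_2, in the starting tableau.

Slack s_2 belongs to constraint 2; its column is the unit vector e_2, so the entry in row 1 is 0.

0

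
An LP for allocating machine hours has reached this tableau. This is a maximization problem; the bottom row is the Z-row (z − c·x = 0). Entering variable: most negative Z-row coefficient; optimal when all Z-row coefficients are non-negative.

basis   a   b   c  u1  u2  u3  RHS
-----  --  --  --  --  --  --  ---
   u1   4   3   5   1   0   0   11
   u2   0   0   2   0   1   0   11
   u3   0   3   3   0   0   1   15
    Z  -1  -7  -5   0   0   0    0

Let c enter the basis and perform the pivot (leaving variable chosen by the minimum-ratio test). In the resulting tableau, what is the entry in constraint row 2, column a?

-8/5

Ratio test on column c — row 1: 11/5 = 11/5; row 2: 11/2 = 11/2; row 3: 15/3 = 5. Minimum is 11/5 at row 1 (u1 leaves); pivot element 5.
Divide row 1 by 5; eliminate column c from the other rows.
Row 2 update in column a: 0 − 2·(4/5) = -8/5.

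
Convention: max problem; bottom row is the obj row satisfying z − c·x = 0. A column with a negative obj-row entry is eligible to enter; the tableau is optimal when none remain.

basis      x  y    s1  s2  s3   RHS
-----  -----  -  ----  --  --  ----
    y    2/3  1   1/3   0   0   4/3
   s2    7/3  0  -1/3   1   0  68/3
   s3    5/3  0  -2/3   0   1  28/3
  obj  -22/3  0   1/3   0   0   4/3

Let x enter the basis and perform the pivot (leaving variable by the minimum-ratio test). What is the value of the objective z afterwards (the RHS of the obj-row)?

16

Ratio test on column x — row 1: (4/3)/(2/3) = 2; row 2: (68/3)/(7/3) = 68/7; row 3: (28/3)/(5/3) = 28/5. Minimum is 2 at row 1 (y leaves); pivot element 2/3.
Pivot on row 1; the obj-row RHS becomes 4/3 − (-22/3)·2 = 16.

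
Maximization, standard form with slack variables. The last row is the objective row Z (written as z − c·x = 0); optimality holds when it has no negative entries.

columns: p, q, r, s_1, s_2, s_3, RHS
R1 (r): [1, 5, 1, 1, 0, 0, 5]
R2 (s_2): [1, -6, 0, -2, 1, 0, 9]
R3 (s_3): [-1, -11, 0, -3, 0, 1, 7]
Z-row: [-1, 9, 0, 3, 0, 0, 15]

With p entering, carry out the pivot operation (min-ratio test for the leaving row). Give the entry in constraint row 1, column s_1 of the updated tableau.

1

Ratio test on column p — row 1: 5/1 = 5; row 2: 9/1 = 9; row 3: entry -1 ≤ 0. Minimum is 5 at row 1 (r leaves); pivot element 1.
Divide row 1 by 1; eliminate column p from the other rows.
In the new row 1, the s_1 entry is the old entry divided by the pivot: 1/1 = 1.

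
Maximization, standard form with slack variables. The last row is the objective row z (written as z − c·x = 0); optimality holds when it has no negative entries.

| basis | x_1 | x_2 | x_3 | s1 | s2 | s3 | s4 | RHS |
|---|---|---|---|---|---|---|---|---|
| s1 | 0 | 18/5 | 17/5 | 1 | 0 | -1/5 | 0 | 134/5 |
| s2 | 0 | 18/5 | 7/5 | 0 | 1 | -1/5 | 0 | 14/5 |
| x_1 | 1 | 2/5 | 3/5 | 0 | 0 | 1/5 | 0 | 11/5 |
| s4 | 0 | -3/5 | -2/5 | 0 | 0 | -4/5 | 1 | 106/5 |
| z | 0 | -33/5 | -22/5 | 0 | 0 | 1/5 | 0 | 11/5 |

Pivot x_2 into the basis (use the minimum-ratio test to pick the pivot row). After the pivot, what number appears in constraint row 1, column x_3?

Ratio test on column x_2 — row 1: (134/5)/(18/5) = 67/9; row 2: (14/5)/(18/5) = 7/9; row 3: (11/5)/(2/5) = 11/2; row 4: entry -3/5 ≤ 0. Minimum is 7/9 at row 2 (s2 leaves); pivot element 18/5.
Divide row 2 by 18/5; eliminate column x_2 from the other rows.
Row 1 update in column x_3: 17/5 − (18/5)·(7/18) = 2.

2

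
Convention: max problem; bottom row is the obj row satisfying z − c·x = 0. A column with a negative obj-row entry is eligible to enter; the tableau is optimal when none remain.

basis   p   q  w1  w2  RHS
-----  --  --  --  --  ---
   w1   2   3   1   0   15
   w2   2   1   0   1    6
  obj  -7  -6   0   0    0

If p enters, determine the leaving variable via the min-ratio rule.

w2

Column p entries and ratios — w1: 15/2 = 15/2; w2: 6/2 = 3.
Smallest ratio is 3 in the row of w2, so w2 leaves.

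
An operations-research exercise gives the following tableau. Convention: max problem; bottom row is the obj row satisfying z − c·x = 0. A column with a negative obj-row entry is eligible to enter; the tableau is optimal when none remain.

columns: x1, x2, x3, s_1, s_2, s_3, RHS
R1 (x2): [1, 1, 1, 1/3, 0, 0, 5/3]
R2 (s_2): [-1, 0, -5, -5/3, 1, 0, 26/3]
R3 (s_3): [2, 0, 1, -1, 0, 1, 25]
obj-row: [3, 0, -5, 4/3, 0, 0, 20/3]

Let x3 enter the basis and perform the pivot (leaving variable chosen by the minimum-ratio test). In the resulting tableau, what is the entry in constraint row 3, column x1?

Ratio test on column x3 — row 1: (5/3)/1 = 5/3; row 2: entry -5 ≤ 0; row 3: 25/1 = 25. Minimum is 5/3 at row 1 (x2 leaves); pivot element 1.
Divide row 1 by 1; eliminate column x3 from the other rows.
Row 3 update in column x1: 2 − 1·1 = 1.

1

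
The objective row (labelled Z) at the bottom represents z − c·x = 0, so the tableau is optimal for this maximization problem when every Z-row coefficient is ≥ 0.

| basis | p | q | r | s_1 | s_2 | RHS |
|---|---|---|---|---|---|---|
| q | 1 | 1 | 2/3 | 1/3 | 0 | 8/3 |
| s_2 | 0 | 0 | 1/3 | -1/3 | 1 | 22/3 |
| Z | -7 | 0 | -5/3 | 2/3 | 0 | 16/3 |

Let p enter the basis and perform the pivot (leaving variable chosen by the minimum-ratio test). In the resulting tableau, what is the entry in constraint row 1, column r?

Ratio test on column p — row 1: (8/3)/1 = 8/3; row 2: entry 0 ≤ 0. Minimum is 8/3 at row 1 (q leaves); pivot element 1.
Divide row 1 by 1; eliminate column p from the other rows.
In the new row 1, the r entry is the old entry divided by the pivot: (2/3)/1 = 2/3.

2/3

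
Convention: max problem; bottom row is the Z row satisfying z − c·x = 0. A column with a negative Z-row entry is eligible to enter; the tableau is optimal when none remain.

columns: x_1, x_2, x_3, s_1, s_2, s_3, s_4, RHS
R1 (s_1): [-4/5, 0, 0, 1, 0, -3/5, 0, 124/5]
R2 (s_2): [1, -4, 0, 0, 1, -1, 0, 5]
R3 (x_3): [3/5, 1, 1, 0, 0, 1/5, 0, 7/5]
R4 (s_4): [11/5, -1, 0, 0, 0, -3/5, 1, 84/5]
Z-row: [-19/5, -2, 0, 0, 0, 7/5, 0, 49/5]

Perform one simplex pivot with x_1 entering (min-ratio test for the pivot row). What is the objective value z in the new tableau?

56/3

Ratio test on column x_1 — row 1: entry -4/5 ≤ 0; row 2: 5/1 = 5; row 3: (7/5)/(3/5) = 7/3; row 4: (84/5)/(11/5) = 84/11. Minimum is 7/3 at row 3 (x_3 leaves); pivot element 3/5.
Pivot on row 3; the Z-row RHS becomes 49/5 − (-19/5)·(7/3) = 56/3.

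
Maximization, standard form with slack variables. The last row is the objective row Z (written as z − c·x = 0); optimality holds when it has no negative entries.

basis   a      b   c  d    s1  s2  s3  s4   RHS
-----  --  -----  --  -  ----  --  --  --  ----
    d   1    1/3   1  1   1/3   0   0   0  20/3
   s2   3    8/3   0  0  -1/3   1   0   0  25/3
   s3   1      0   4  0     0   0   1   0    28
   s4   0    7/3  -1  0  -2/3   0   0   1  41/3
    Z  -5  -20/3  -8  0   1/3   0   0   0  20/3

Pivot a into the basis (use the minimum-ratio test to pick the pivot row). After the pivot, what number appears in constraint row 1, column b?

-5/9

Ratio test on column a — row 1: (20/3)/1 = 20/3; row 2: (25/3)/3 = 25/9; row 3: 28/1 = 28; row 4: entry 0 ≤ 0. Minimum is 25/9 at row 2 (s2 leaves); pivot element 3.
Divide row 2 by 3; eliminate column a from the other rows.
Row 1 update in column b: 1/3 − 1·(8/9) = -5/9.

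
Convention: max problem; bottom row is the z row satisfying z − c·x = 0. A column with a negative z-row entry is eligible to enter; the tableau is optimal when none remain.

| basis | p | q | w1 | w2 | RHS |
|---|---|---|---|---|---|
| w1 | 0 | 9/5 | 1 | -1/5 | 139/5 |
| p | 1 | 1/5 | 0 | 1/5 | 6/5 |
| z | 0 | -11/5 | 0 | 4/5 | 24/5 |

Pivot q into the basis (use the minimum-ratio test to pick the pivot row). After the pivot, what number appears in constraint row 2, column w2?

Ratio test on column q — row 1: (139/5)/(9/5) = 139/9; row 2: (6/5)/(1/5) = 6. Minimum is 6 at row 2 (p leaves); pivot element 1/5.
Divide row 2 by 1/5; eliminate column q from the other rows.
In the new row 2, the w2 entry is the old entry divided by the pivot: (1/5)/(1/5) = 1.

1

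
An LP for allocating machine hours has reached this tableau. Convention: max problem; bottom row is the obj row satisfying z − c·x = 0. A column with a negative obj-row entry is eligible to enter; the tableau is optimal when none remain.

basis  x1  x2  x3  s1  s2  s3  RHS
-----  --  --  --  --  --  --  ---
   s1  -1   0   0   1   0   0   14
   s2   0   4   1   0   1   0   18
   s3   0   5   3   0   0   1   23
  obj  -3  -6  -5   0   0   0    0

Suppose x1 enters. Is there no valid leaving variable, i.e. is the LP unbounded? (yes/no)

yes

Every constraint-row entry in column x1 is ≤ 0, so increasing x1 is unbounded.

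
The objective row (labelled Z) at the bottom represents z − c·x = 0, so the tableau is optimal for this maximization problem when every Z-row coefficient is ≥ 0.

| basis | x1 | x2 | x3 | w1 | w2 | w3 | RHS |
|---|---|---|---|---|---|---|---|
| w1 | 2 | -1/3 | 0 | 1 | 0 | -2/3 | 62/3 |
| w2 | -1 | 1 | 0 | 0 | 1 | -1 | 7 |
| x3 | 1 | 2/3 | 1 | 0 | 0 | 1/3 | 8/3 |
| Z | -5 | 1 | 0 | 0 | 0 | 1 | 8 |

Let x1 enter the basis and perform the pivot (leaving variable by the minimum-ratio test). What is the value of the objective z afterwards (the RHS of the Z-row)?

64/3

Ratio test on column x1 — row 1: (62/3)/2 = 31/3; row 2: entry -1 ≤ 0; row 3: (8/3)/1 = 8/3. Minimum is 8/3 at row 3 (x3 leaves); pivot element 1.
Pivot on row 3; the Z-row RHS becomes 8 − (-5)·(8/3) = 64/3.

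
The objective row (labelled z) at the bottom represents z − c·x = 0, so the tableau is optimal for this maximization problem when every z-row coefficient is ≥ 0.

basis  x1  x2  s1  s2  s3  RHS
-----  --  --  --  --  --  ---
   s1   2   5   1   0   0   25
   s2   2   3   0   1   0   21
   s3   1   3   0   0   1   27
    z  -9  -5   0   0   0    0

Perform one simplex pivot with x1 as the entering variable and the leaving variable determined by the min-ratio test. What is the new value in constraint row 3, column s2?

Ratio test on column x1 — row 1: 25/2 = 25/2; row 2: 21/2 = 21/2; row 3: 27/1 = 27. Minimum is 21/2 at row 2 (s2 leaves); pivot element 2.
Divide row 2 by 2; eliminate column x1 from the other rows.
Row 3 update in column s2: 0 − 1·(1/2) = -1/2.

-1/2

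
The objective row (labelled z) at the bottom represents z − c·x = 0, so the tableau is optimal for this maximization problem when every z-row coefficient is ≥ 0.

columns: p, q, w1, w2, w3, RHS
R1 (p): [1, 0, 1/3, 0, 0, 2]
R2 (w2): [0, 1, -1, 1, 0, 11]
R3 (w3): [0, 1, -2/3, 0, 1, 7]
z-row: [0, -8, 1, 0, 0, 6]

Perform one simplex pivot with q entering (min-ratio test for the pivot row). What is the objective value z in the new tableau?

62

Ratio test on column q — row 1: entry 0 ≤ 0; row 2: 11/1 = 11; row 3: 7/1 = 7. Minimum is 7 at row 3 (w3 leaves); pivot element 1.
Pivot on row 3; the z-row RHS becomes 6 − (-8)·7 = 62.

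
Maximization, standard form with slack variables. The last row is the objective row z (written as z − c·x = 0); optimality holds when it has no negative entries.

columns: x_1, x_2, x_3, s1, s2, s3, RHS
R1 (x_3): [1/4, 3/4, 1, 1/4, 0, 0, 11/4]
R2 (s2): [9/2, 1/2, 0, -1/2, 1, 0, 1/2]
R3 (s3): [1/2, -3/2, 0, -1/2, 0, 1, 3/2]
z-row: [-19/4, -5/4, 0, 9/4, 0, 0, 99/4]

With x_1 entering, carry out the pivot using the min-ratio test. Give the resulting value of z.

455/18

Ratio test on column x_1 — row 1: (11/4)/(1/4) = 11; row 2: (1/2)/(9/2) = 1/9; row 3: (3/2)/(1/2) = 3. Minimum is 1/9 at row 2 (s2 leaves); pivot element 9/2.
Pivot on row 2; the z-row RHS becomes 99/4 − (-19/4)·(1/9) = 455/18.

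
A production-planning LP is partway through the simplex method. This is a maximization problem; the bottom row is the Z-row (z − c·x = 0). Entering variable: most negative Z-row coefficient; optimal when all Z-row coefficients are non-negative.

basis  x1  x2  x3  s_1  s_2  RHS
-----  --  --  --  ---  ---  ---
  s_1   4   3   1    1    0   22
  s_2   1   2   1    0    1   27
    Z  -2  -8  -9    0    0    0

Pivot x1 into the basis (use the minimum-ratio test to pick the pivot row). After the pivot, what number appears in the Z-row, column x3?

Ratio test on column x1 — row 1: 22/4 = 11/2; row 2: 27/1 = 27. Minimum is 11/2 at row 1 (s_1 leaves); pivot element 4.
Divide row 1 by 4; eliminate column x1 from the other rows.
Z-row update in column x3: -9 − (-2)·(1/4) = -17/2.

-17/2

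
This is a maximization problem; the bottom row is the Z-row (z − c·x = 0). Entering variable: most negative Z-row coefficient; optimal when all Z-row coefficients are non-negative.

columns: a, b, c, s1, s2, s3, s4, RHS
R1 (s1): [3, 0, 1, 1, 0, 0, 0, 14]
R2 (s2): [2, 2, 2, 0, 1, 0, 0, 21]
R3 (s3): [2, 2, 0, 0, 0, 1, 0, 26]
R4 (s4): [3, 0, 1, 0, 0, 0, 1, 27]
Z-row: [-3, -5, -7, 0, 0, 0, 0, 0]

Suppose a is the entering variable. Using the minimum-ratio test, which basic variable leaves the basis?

s1

Column a entries and ratios — s1: 14/3 = 14/3; s2: 21/2 = 21/2; s3: 26/2 = 13; s4: 27/3 = 9.
Smallest ratio is 14/3 in the row of s1, so s1 leaves.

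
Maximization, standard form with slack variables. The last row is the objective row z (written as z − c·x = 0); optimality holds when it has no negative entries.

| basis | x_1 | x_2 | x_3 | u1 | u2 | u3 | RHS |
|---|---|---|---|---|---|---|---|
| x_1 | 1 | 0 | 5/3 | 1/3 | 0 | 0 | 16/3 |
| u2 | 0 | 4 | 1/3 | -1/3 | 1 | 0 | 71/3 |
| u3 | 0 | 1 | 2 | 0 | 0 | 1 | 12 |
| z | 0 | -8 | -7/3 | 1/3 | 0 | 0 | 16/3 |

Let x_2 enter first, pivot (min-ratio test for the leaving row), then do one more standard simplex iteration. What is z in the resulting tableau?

Ratio test on column x_2 — row 1: entry 0 ≤ 0; row 2: (71/3)/4 = 71/12; row 3: 12/1 = 12. Minimum is 71/12 at row 2 (u2 leaves); pivot element 4.
Pivot on row 2; the z-row RHS becomes 16/3 − (-8)·(71/12) = 158/3.
Next entering variable (most negative z-row entry -5/3): x_3.
Ratio test on column x_3 — row 1: (16/3)/(5/3) = 16/5; row 2: (71/12)/(1/12) = 71; row 3: (73/12)/(23/12) = 73/23. Minimum is 73/23 at row 3 (u3 leaves); pivot element 23/12.
After the second pivot the z-row RHS is 158/3 − (-5/3)·(73/23) = 1333/23.

1333/23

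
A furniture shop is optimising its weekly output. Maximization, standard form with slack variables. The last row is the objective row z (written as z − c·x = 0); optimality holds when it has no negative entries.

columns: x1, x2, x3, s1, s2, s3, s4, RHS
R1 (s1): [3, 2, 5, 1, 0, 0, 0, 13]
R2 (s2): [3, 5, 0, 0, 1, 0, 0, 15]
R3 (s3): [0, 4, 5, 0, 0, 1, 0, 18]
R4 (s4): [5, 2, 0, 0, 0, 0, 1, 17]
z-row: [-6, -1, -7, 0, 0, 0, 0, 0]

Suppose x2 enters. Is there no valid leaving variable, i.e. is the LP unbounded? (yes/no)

Column x2 has positive entries in row(s) 1, 2, 3, 4, so the ratio test bounds it — not unbounded.

no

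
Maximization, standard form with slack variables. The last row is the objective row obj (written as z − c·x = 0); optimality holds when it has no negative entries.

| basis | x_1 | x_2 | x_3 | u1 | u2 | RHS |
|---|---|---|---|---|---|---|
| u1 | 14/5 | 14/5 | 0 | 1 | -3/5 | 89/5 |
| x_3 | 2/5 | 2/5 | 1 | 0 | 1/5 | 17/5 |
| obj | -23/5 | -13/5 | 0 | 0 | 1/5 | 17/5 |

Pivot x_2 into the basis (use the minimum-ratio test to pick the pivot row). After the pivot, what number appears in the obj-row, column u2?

-5/14

Ratio test on column x_2 — row 1: (89/5)/(14/5) = 89/14; row 2: (17/5)/(2/5) = 17/2. Minimum is 89/14 at row 1 (u1 leaves); pivot element 14/5.
Divide row 1 by 14/5; eliminate column x_2 from the other rows.
obj-row update in column u2: 1/5 − (-13/5)·(-3/14) = -5/14.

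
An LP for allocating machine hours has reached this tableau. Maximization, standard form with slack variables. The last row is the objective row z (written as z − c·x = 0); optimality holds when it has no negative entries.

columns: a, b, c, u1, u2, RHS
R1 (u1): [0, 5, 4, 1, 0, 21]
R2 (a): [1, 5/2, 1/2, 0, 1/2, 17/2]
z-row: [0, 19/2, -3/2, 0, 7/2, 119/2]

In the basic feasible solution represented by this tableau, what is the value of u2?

0

u2 is not in the basis, so in the current basic feasible solution u2 = 0.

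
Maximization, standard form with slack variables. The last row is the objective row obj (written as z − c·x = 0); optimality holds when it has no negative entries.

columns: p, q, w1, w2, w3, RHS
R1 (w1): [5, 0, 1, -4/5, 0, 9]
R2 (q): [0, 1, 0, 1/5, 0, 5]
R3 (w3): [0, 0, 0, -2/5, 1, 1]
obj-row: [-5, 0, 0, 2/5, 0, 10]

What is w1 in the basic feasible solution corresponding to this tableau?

w1 is basic (row 1); its value is the RHS of that row, 9.

9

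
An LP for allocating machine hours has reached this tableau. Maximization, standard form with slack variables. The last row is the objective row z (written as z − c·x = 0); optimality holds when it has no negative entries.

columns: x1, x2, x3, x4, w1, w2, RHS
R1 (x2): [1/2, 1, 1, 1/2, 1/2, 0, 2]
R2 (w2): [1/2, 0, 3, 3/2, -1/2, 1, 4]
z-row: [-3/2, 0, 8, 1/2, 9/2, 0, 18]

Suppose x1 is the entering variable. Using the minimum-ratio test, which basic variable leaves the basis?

x2

Column x1 entries and ratios — x2: 2/(1/2) = 4; w2: 4/(1/2) = 8.
Smallest ratio is 4 in the row of x2, so x2 leaves.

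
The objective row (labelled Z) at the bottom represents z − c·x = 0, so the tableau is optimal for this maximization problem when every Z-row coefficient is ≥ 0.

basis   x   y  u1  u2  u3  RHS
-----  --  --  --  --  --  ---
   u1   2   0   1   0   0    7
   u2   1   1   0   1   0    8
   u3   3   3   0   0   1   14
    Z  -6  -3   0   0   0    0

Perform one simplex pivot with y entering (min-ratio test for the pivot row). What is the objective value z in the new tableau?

14

Ratio test on column y — row 1: entry 0 ≤ 0; row 2: 8/1 = 8; row 3: 14/3 = 14/3. Minimum is 14/3 at row 3 (u3 leaves); pivot element 3.
Pivot on row 3; the Z-row RHS becomes 0 − (-3)·(14/3) = 14.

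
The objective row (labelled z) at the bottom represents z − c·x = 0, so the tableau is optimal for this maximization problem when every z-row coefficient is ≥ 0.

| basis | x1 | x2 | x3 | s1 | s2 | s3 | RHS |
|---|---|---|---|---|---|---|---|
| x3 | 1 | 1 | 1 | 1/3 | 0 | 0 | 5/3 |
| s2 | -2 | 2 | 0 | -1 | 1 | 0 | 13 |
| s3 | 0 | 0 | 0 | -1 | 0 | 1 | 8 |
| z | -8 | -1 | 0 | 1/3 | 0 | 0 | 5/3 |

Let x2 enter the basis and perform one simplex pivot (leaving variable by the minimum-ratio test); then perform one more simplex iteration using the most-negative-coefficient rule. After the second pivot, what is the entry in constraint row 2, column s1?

-1/3

Ratio test on column x2 — row 1: (5/3)/1 = 5/3; row 2: 13/2 = 13/2; row 3: entry 0 ≤ 0. Minimum is 5/3 at row 1 (x3 leaves); pivot element 1.
Divide row 1 by 1; eliminate column x2 from the other rows.
Second iteration: most negative z-row entry is -7 in column x1, so x1 enters.
Ratio test on column x1 — row 1: (5/3)/1 = 5/3; row 2: entry -4 ≤ 0; row 3: entry 0 ≤ 0. Minimum is 5/3 at row 1 (x2 leaves); pivot element 1.
Divide row 1 by 1; eliminate column x1 from the other rows.
After both pivots, the entry at constraint row 2, column s1 is -1/3.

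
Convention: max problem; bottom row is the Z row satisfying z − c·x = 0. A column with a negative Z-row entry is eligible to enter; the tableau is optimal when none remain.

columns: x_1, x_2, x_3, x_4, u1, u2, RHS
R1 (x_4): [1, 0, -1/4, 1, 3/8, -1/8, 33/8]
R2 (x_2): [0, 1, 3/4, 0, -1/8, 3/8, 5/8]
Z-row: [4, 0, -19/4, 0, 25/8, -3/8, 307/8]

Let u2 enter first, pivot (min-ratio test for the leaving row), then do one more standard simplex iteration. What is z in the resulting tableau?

127/3

Ratio test on column u2 — row 1: entry -1/8 ≤ 0; row 2: (5/8)/(3/8) = 5/3. Minimum is 5/3 at row 2 (x_2 leaves); pivot element 3/8.
Pivot on row 2; the Z-row RHS becomes 307/8 − (-3/8)·(5/3) = 39.
Next entering variable (most negative Z-row entry -4): x_3.
Ratio test on column x_3 — row 1: entry 0 ≤ 0; row 2: (5/3)/2 = 5/6. Minimum is 5/6 at row 2 (u2 leaves); pivot element 2.
After the second pivot the Z-row RHS is 39 − (-4)·(5/6) = 127/3.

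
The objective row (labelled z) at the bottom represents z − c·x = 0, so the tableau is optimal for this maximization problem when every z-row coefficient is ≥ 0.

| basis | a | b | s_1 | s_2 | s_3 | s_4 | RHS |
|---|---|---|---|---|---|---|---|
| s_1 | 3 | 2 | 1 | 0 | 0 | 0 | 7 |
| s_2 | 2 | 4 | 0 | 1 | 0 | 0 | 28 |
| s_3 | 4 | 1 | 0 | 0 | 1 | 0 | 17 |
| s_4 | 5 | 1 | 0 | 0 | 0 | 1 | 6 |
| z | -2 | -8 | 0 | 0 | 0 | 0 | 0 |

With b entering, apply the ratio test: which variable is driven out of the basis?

Column b entries and ratios — s_1: 7/2 = 7/2; s_2: 28/4 = 7; s_3: 17/1 = 17; s_4: 6/1 = 6.
Smallest ratio is 7/2 in the row of s_1, so s_1 leaves.

s_1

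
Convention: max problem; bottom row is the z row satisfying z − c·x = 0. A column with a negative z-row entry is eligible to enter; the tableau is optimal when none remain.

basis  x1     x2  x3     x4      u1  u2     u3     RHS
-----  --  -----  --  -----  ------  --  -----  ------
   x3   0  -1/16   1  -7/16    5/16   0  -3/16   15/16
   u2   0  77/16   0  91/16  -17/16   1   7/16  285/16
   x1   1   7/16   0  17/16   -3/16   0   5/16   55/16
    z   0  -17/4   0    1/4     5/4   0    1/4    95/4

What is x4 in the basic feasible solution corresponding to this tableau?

x4 is not in the basis, so in the current basic feasible solution x4 = 0.

0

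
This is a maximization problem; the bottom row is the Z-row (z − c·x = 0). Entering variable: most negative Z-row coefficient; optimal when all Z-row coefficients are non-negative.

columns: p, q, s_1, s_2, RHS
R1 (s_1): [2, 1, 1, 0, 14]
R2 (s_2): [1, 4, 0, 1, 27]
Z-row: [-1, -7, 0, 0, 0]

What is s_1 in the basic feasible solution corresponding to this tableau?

s_1 is basic (row 1); its value is the RHS of that row, 14.

14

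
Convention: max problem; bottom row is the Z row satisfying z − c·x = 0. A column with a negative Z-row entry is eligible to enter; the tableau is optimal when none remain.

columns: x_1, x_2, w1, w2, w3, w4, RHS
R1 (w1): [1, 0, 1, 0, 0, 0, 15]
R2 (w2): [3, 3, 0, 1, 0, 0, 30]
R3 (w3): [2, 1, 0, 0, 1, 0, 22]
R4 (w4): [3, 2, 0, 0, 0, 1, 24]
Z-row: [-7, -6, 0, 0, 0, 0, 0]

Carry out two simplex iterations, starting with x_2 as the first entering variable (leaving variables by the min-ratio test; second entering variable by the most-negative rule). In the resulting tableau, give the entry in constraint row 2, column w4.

Ratio test on column x_2 — row 1: entry 0 ≤ 0; row 2: 30/3 = 10; row 3: 22/1 = 22; row 4: 24/2 = 12. Minimum is 10 at row 2 (w2 leaves); pivot element 3.
Divide row 2 by 3; eliminate column x_2 from the other rows.
Second iteration: most negative Z-row entry is -1 in column x_1, so x_1 enters.
Ratio test on column x_1 — row 1: 15/1 = 15; row 2: 10/1 = 10; row 3: 12/1 = 12; row 4: 4/1 = 4. Minimum is 4 at row 4 (w4 leaves); pivot element 1.
Divide row 4 by 1; eliminate column x_1 from the other rows.
After both pivots, the entry at constraint row 2, column w4 is -1.

-1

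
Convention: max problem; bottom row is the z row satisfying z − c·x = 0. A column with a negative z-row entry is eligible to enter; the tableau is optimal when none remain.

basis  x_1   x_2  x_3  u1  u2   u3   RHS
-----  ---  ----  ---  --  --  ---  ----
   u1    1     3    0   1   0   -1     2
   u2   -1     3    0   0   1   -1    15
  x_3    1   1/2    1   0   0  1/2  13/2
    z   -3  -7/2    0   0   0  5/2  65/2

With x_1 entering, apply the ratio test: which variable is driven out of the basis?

Column x_1 entries and ratios — u1: 2/1 = 2; u2: -1 ≤ 0, skip; x_3: (13/2)/1 = 13/2.
Smallest ratio is 2 in the row of u1, so u1 leaves.

u1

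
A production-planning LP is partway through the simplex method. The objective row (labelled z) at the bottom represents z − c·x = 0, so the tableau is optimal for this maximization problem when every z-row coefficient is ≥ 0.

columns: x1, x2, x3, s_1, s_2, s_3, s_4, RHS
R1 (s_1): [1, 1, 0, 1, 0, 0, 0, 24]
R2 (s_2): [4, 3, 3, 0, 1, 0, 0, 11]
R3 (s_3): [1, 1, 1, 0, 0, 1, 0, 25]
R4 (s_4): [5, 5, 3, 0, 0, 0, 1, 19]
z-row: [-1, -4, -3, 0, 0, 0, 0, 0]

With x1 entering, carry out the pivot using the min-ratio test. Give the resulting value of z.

11/4

Ratio test on column x1 — row 1: 24/1 = 24; row 2: 11/4 = 11/4; row 3: 25/1 = 25; row 4: 19/5 = 19/5. Minimum is 11/4 at row 2 (s_2 leaves); pivot element 4.
Pivot on row 2; the z-row RHS becomes 0 − (-1)·(11/4) = 11/4.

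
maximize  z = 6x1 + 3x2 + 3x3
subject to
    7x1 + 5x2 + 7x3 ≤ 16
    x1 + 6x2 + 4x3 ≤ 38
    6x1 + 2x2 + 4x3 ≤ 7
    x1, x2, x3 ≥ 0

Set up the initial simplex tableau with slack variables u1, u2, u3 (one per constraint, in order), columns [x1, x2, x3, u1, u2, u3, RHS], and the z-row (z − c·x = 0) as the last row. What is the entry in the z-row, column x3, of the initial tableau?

-3

The z-row carries the negated objective coefficients: the x3 entry is -3.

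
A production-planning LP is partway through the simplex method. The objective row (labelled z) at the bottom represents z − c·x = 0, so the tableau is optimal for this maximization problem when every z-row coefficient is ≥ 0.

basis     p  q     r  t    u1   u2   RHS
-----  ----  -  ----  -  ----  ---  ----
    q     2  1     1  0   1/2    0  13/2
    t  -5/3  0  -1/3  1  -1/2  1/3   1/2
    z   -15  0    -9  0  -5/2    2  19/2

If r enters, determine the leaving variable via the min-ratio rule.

q

Column r entries and ratios — q: (13/2)/1 = 13/2; t: -1/3 ≤ 0, skip.
Smallest ratio is 13/2 in the row of q, so q leaves.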